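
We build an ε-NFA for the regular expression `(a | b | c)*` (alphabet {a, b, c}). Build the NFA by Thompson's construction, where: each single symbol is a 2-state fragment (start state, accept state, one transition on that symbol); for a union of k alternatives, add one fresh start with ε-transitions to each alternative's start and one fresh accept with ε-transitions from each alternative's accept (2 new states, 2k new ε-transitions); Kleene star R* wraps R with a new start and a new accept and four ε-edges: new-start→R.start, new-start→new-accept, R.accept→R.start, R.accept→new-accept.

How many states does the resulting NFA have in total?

Bottom-up over the parse tree:
Each of the 3 symbol leaves contributes a 2-state fragment.
  a | b | c : 8 states
  (a | b | c)* : 10 states

10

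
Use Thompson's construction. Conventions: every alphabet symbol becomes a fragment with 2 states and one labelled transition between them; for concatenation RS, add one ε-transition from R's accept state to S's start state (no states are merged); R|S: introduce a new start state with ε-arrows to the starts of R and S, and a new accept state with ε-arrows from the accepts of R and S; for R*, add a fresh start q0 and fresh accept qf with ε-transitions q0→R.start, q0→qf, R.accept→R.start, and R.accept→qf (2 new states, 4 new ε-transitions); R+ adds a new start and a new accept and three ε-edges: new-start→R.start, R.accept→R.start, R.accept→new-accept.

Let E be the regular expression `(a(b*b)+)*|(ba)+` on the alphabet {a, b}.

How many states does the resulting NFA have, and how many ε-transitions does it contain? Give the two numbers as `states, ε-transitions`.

20, 21

Per subexpression:
Each of the 5 symbol leaves contributes 2 states and 0 ε-transitions.
  b* : 4 states, 4 ε-transitions
  b*b : 6 states, 5 ε-transitions
  (b*b)+ : 8 states, 8 ε-transitions
  a(b*b)+ : 10 states, 9 ε-transitions
  (a(b*b)+)* : 12 states, 13 ε-transitions
  ba : 4 states, 1 ε-transition
  (ba)+ : 6 states, 4 ε-transitions
  (a(b*b)+)*|(ba)+ : 20 states, 21 ε-transitions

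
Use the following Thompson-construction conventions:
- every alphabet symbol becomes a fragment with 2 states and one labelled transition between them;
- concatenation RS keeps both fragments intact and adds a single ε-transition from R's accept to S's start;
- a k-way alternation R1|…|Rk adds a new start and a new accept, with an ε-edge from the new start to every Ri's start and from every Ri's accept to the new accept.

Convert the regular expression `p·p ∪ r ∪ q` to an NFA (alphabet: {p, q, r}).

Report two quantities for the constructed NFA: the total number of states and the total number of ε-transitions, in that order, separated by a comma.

Bottom-up over the parse tree:
Each of the 4 symbol leaves contributes 2 states and 0 ε-transitions.
  p·p — 4 states, 1 ε-transition
  p·p ∪ r ∪ q — 10 states, 7 ε-transitions

10, 7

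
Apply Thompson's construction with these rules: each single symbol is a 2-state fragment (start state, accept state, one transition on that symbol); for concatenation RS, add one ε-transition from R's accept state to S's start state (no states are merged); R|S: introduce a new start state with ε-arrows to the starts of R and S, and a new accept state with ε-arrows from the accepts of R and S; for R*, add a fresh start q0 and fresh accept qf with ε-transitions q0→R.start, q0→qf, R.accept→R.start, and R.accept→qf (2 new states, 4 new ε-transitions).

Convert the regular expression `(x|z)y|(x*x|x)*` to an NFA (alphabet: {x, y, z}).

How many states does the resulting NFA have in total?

22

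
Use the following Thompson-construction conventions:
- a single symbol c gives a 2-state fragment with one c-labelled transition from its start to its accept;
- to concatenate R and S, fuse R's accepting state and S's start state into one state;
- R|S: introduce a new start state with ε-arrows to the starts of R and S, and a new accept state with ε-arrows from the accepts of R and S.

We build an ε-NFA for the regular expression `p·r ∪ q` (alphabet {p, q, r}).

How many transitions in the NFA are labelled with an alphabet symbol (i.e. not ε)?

3

By structural recursion:
Each of the 3 symbol leaves contributes exactly 1 symbol transition.
  p·r = 2 symbol transitions
  p·r ∪ q = 3 symbol transitions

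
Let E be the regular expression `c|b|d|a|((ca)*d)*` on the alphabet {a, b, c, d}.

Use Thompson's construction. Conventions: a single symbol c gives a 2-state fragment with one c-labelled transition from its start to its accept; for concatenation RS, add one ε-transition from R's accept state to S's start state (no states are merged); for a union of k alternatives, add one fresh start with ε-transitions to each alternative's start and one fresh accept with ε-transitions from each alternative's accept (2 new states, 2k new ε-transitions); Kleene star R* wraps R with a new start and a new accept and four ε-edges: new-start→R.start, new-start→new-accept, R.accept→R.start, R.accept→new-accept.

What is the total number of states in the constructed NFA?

20

Recursing over subexpressions:
Each of the 7 symbol leaves contributes a 2-state fragment.
  ca → 4 states
  (ca)* → 6 states
  (ca)*d → 8 states
  ((ca)*d)* → 10 states
  c|b|d|a|((ca)*d)* → 20 states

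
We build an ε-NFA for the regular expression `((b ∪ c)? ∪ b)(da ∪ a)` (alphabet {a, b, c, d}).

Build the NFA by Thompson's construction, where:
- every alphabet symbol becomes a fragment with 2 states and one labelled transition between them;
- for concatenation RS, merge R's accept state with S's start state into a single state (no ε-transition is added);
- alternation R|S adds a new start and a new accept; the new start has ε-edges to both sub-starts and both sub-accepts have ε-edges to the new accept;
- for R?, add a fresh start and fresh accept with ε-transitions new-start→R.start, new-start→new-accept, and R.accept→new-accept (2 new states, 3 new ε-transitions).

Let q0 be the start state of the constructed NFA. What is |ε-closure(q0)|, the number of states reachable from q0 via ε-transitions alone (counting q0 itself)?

Compute the ε-closure size of each fragment's start state recursively; a symbol fragment's start has no outgoing ε-edge, so its closure is just itself (size 1).
  b ∪ c — new start ε-reaches every alternative's start; none of them accept ε, so the new accept is not reached: |ε-closure| = 1 + 1 + 1 = 3
  (b ∪ c)? — |ε-closure| = 1 (new start) + 3 (body) + 1 (new accept, via ε) = 5
  (b ∪ c)? ∪ b — new start ε-reaches every alternative's start; at least one alternative accepts ε, so the union's new accept is reached too: |ε-closure| = 1 + 5 + 1 + 1 = 8
  da — same as the first factor's closure: |ε-closure| = 1
  da ∪ a — |ε-closure| = 1 + 1 + 1 = 3 (the new accept is not ε-reachable since no branch accepts ε)
  ((b ∪ c)? ∪ b)(da ∪ a) — the left operand accepts ε, so the closure extends into the next operand (the shared merged state is already counted); |ε-closure| = 8 + (3−1) = 10

10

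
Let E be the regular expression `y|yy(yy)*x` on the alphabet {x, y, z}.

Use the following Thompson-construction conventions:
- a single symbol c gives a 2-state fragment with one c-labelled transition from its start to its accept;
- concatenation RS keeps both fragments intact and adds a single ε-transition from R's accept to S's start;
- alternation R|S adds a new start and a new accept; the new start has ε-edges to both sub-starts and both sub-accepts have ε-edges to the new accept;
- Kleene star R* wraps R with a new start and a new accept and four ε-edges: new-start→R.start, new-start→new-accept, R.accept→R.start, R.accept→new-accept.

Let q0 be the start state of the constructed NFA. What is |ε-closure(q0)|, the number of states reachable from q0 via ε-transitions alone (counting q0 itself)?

Let C(F) = |ε-closure(F.start)| within fragment F, and note whether F accepts ε. Symbol fragments have C = 1 and do not accept ε. Then:
  yy — |closure| equals the left operand's closure size = 1 (its accept is not ε-reachable, so the closure stops there)
  (yy)* — the star's fresh start ε-reaches both the body's start and the fresh accept: |closure| = 2 + 1 = 3
  yy(yy)*x — |closure| equals the left operand's closure size = 1 (its accept is not ε-reachable, so the closure stops there)
  y|yy(yy)*x — new start ε-reaches every alternative's start; none of them accept ε, so the new accept is not reached: |closure| = 1 + 1 + 1 = 3

3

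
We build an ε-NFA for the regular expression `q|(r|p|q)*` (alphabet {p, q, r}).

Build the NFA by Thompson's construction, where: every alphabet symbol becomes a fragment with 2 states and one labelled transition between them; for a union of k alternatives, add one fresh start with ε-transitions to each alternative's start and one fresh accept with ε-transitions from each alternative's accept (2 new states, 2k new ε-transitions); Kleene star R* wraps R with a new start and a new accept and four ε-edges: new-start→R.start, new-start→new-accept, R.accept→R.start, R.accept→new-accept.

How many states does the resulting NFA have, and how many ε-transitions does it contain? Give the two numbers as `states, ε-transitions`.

Bottom-up over the parse tree:
Each of the 4 symbol leaves contributes 2 states and 0 ε-transitions.
  r|p|q → 8 states, 6 ε-transitions
  (r|p|q)* → 10 states, 10 ε-transitions
  q|(r|p|q)* → 14 states, 14 ε-transitions

14, 14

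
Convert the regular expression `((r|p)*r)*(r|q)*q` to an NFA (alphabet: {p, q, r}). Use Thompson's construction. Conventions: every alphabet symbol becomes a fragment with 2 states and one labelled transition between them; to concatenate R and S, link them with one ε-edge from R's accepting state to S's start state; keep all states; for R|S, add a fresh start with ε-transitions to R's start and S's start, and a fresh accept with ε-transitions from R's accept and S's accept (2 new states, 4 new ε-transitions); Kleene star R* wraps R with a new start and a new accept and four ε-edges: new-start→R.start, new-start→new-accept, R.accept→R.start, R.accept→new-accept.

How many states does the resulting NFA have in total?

Building bottom-up:
Each of the 6 symbol leaves contributes a 2-state fragment.
  r|p : 6 states
  (r|p)* : 8 states
  (r|p)*r : 10 states
  ((r|p)*r)* : 12 states
  r|q : 6 states
  (r|q)* : 8 states
  ((r|p)*r)*(r|q)*q : 22 states

22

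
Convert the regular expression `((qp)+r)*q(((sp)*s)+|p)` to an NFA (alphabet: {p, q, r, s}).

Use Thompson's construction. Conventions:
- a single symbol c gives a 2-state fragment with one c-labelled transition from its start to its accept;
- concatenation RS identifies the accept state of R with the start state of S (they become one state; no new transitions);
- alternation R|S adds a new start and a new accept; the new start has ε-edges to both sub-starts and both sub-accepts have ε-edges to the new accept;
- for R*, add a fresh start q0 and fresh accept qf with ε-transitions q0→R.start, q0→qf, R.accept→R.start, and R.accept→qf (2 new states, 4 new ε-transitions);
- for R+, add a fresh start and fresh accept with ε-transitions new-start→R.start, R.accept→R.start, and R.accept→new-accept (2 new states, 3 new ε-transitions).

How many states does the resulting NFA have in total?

By structural recursion:
Each of the 8 symbol leaves contributes a 2-state fragment.
  qp → 3 states
  (qp)+ → 5 states
  (qp)+r → 6 states
  ((qp)+r)* → 8 states
  sp → 3 states
  (sp)* → 5 states
  (sp)*s → 6 states
  ((sp)*s)+ → 8 states
  ((sp)*s)+|p → 12 states
  ((qp)+r)*q(((sp)*s)+|p) → 20 states

20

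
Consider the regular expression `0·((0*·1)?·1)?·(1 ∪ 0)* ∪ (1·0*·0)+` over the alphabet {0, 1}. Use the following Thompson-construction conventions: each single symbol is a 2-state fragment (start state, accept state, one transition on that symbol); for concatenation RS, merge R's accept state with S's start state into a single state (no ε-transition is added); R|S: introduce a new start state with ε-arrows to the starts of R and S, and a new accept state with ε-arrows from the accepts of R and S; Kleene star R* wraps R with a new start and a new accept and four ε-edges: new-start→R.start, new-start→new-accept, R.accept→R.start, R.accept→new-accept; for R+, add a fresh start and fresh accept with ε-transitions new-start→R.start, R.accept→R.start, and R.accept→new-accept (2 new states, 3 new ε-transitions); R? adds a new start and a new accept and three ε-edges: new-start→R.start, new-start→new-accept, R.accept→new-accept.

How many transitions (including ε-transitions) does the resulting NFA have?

38

Building bottom-up:
Each of the 9 symbol leaves contributes 1 transition (1 symbol, 0 ε).
  0* = 5 transitions (1 symbol, 4 ε)
  0*·1 = 6 transitions (2 symbol, 4 ε)
  (0*·1)? = 9 transitions (2 symbol, 7 ε)
  (0*·1)?·1 = 10 transitions (3 symbol, 7 ε)
  ((0*·1)?·1)? = 13 transitions (3 symbol, 10 ε)
  1 ∪ 0 = 6 transitions (2 symbol, 4 ε)
  (1 ∪ 0)* = 10 transitions (2 symbol, 8 ε)
  0·((0*·1)?·1)?·(1 ∪ 0)* = 24 transitions (6 symbol, 18 ε)
  0* = 5 transitions (1 symbol, 4 ε)
  1·0*·0 = 7 transitions (3 symbol, 4 ε)
  (1·0*·0)+ = 10 transitions (3 symbol, 7 ε)
  0·((0*·1)?·1)?·(1 ∪ 0)* ∪ (1·0*·0)+ = 38 transitions (9 symbol, 29 ε)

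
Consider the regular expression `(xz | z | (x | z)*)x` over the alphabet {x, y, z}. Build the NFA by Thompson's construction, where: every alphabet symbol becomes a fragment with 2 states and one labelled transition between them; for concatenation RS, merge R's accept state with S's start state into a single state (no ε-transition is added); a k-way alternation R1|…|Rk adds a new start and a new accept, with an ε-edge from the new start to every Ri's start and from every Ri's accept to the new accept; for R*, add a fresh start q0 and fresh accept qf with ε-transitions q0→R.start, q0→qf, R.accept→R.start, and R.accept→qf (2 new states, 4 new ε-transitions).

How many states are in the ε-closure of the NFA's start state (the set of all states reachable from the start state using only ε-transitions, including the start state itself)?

9

Compute the ε-closure size of each fragment's start state recursively; a symbol fragment's start has no outgoing ε-edge, so its closure is just itself (size 1).
  xz — |closure| equals the left operand's closure size = 1 (its accept is not ε-reachable, so the closure stops there)
  x | z — new start ε-reaches every alternative's start; none of them accept ε, so the new accept is not reached: |closure| = 1 + 1 + 1 = 3
  (x | z)* — |closure| = 1 (new start) + 3 (body) + 1 (new accept) = 5
  xz | z | (x | z)* — new start ε-reaches every alternative's start; at least one alternative accepts ε, so the union's new accept is reached too: |closure| = 1 + 1 + 1 + 5 + 1 = 9
  (xz | z | (x | z)*)x — |closure| = 9 + (1−1) = 9 (closure spills across the concat boundary because the left factor accepts ε)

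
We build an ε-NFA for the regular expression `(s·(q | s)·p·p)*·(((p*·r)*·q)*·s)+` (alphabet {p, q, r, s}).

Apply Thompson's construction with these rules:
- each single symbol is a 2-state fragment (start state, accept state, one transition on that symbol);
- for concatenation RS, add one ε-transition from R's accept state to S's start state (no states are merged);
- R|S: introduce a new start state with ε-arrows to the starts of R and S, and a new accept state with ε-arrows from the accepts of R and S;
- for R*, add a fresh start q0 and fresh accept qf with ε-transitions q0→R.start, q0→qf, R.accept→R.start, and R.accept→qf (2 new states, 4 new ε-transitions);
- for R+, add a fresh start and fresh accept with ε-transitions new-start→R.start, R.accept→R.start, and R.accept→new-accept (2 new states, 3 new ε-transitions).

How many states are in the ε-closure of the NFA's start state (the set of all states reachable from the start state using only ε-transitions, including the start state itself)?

Work bottom-up. For each fragment F, track |ε-closure(F.start)| and whether F's accept lies in that closure (i.e. whether F accepts ε). A single-symbol fragment has closure size 1 and does not accept ε.
  q | s : new start ε-reaches every alternative's start; none of them accept ε, so the new accept is not reached: C = 1 + 1 + 1 = 3
  s·(q | s)·p·p : C equals the left operand's closure size = 1 (its accept is not ε-reachable, so the closure stops there)
  (s·(q | s)·p·p)* : new start has ε-edges to the inner start and to the new accept, so C = 2 + 1 = 3
  p* : new start has ε-edges to the inner start and to the new accept, so C = 2 + 1 = 3
  p*·r : the left operand accepts ε, so the closure extends into the next operand (via the concat ε-link); C = 3 + 1 = 4
  (p*·r)* : new start has ε-edges to the inner start and to the new accept, so C = 2 + 4 = 6
  (p*·r)*·q : the left operand accepts ε, so the closure extends into the next operand (via the concat ε-link); C = 6 + 1 = 7
  ((p*·r)*·q)* : the star's fresh start ε-reaches both the body's start and the fresh accept: C = 2 + 7 = 9
  ((p*·r)*·q)*·s : C = 9 + 1 = 10 (closure spills across the concat boundary because the left factor accepts ε)
  (((p*·r)*·q)*·s)+ : new start ε-reaches only the body's start; the new accept needs a symbol first: C = 1 + 10 = 11
  (s·(q | s)·p·p)*·(((p*·r)*·q)*·s)+ : C = 3 + 11 = 14 (closure spills across the concat boundary because the left factor accepts ε)

14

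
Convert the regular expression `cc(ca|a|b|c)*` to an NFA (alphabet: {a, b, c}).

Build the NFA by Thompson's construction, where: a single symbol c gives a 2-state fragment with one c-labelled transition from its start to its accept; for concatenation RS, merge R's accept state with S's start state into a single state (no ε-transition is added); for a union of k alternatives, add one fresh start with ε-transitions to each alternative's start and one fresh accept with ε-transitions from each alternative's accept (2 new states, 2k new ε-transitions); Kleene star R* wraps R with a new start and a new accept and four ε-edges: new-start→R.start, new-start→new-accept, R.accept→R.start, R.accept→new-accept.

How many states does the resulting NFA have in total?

15

Building bottom-up:
Each of the 7 symbol leaves contributes a 2-state fragment.
  ca = 3 states
  ca|a|b|c = 11 states
  (ca|a|b|c)* = 13 states
  cc(ca|a|b|c)* = 15 states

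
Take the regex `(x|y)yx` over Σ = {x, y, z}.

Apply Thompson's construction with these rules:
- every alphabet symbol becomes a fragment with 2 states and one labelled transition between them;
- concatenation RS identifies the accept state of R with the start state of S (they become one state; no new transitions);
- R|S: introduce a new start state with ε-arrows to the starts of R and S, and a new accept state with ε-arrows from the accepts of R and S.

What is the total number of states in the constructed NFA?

8

Building bottom-up:
Each of the 4 symbol leaves contributes a 2-state fragment.
  x|y → 6 states
  (x|y)yx → 8 states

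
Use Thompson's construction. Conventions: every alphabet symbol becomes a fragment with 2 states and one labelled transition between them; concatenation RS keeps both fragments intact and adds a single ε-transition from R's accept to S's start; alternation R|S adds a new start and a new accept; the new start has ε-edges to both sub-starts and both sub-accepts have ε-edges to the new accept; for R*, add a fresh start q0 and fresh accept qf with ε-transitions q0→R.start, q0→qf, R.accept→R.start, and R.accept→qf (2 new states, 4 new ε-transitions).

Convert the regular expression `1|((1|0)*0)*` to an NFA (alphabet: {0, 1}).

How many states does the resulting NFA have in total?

16

By structural recursion:
Each of the 4 symbol leaves contributes a 2-state fragment.
  1|0 → 6 states
  (1|0)* → 8 states
  (1|0)*0 → 10 states
  ((1|0)*0)* → 12 states
  1|((1|0)*0)* → 16 states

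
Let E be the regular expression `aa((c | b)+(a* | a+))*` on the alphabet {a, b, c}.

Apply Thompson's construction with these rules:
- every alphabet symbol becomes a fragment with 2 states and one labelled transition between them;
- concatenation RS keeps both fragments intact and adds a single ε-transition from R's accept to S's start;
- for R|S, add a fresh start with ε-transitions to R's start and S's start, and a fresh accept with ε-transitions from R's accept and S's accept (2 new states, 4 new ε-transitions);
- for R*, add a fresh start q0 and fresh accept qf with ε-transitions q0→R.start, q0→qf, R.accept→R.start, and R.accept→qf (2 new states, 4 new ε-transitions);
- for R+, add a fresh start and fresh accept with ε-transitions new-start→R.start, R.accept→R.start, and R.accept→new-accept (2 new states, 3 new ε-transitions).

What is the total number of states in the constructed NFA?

24

Per subexpression:
Each of the 6 symbol leaves contributes a 2-state fragment.
  c | b = 6 states
  (c | b)+ = 8 states
  a* = 4 states
  a+ = 4 states
  a* | a+ = 10 states
  (c | b)+(a* | a+) = 18 states
  ((c | b)+(a* | a+))* = 20 states
  aa((c | b)+(a* | a+))* = 24 states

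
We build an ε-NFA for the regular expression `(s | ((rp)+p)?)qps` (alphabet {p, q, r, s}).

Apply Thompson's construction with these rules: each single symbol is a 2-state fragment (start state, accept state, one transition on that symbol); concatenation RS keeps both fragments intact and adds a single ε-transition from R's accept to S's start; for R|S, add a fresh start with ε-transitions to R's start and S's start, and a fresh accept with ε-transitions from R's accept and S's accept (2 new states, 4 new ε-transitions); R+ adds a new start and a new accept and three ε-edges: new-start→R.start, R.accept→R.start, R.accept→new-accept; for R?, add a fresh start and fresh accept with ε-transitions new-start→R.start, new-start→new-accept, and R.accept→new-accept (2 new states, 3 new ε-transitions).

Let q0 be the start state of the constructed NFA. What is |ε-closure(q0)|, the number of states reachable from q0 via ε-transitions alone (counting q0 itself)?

8

Compute the ε-closure size of each fragment's start state recursively; a symbol fragment's start has no outgoing ε-edge, so its closure is just itself (size 1).
  rp — same as the first factor's closure: |ε-closure| = 1
  (rp)+ — |ε-closure| = 1 + 1 = 2 (the body doesn't accept ε, so the new accept is not reached)
  (rp)+p — |ε-closure| equals the left operand's closure size = 2 (its accept is not ε-reachable, so the closure stops there)
  ((rp)+p)? — new start has ε-edges to the inner start and to the new accept, so |ε-closure| = 2 + 2 = 4
  s | ((rp)+p)? — new start ε-reaches every alternative's start; at least one alternative accepts ε, so the union's new accept is reached too: |ε-closure| = 1 + 1 + 4 + 1 = 7
  (s | ((rp)+p)?)qps — the left operand accepts ε, so the closure extends into the next operand (via the concat ε-link); |ε-closure| = 7 + 1 = 8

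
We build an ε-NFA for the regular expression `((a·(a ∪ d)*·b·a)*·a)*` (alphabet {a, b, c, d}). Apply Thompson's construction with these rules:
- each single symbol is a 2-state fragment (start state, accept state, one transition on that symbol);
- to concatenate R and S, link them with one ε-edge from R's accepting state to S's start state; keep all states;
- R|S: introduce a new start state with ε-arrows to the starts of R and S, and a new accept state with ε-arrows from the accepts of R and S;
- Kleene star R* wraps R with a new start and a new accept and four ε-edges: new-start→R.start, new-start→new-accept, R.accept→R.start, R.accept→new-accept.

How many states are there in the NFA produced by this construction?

Recursing over subexpressions:
Each of the 6 symbol leaves contributes a 2-state fragment.
  a ∪ d = 6 states
  (a ∪ d)* = 8 states
  a·(a ∪ d)*·b·a = 14 states
  (a·(a ∪ d)*·b·a)* = 16 states
  (a·(a ∪ d)*·b·a)*·a = 18 states
  ((a·(a ∪ d)*·b·a)*·a)* = 20 states

20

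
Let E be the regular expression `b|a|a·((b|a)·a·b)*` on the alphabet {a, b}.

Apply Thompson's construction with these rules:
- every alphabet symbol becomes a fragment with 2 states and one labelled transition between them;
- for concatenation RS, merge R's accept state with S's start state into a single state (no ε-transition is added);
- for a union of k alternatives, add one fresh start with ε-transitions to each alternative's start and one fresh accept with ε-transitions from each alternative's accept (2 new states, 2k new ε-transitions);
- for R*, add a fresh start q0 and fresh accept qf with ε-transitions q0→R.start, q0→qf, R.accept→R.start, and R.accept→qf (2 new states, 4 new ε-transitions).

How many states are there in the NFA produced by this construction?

Per subexpression:
Each of the 7 symbol leaves contributes a 2-state fragment.
  b|a → 6 states
  (b|a)·a·b → 8 states
  ((b|a)·a·b)* → 10 states
  a·((b|a)·a·b)* → 11 states
  b|a|a·((b|a)·a·b)* → 17 states

17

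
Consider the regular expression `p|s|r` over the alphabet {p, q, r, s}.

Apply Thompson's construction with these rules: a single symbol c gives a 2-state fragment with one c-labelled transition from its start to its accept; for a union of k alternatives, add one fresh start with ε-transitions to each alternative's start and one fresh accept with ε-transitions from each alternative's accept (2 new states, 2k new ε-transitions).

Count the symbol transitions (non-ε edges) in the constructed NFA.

Bottom-up over the parse tree:
Each of the 3 symbol leaves contributes exactly 1 symbol transition.
  p|s|r → 3 symbol transitions

3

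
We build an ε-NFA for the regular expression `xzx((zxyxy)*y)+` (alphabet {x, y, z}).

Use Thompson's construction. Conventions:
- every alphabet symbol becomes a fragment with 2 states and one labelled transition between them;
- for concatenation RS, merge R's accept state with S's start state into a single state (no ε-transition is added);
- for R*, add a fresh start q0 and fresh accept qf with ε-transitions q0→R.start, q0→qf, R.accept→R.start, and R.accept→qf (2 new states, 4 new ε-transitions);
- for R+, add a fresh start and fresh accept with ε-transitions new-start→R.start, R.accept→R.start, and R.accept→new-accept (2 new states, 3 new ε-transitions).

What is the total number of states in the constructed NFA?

14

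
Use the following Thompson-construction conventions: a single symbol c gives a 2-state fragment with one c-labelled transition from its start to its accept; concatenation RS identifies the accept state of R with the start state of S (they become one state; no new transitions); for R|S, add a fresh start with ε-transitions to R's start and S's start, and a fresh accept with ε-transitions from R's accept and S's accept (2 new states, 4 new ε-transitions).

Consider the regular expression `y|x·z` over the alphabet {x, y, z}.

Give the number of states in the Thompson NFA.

Building bottom-up:
Each of the 3 symbol leaves contributes a 2-state fragment.
  x·z = 3 states
  y|x·z = 7 states

7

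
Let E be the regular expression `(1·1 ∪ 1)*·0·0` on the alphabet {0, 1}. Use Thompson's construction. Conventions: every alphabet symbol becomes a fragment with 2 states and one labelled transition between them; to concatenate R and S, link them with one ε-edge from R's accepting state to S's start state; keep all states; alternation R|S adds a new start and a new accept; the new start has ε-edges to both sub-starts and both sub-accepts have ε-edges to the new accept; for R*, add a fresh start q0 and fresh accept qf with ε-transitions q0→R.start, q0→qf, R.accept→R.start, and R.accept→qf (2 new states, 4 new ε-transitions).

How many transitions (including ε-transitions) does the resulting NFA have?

16

Building bottom-up:
Each of the 5 symbol leaves contributes 1 transition (1 symbol, 0 ε).
  1·1 : 3 transitions (2 symbol, 1 ε)
  1·1 ∪ 1 : 8 transitions (3 symbol, 5 ε)
  (1·1 ∪ 1)* : 12 transitions (3 symbol, 9 ε)
  (1·1 ∪ 1)*·0·0 : 16 transitions (5 symbol, 11 ε)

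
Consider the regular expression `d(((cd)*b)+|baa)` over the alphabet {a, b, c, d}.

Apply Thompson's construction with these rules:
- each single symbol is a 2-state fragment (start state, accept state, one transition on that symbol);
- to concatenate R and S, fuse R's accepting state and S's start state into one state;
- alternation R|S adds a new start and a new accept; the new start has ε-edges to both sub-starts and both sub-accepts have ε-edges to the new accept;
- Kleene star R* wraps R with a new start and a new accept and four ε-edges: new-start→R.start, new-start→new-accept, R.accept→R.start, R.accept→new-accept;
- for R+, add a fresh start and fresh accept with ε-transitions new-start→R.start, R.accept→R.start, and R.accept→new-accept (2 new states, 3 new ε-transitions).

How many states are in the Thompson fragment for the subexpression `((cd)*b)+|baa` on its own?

Fragment for `((cd)*b)+|baa`:
Each of the 6 symbol leaves contributes a 2-state fragment.
  cd — 3 states
  (cd)* — 5 states
  (cd)*b — 6 states
  ((cd)*b)+ — 8 states
  baa — 4 states
  ((cd)*b)+|baa — 14 states

14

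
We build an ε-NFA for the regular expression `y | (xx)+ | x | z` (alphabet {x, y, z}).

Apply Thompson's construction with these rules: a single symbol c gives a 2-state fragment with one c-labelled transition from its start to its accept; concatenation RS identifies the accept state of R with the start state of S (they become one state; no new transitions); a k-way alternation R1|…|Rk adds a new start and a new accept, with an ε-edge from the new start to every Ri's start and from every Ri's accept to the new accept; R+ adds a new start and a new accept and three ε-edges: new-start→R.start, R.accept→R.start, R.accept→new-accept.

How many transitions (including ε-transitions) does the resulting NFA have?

By structural recursion:
Each of the 5 symbol leaves contributes 1 transition (1 symbol, 0 ε).
  xx : 2 transitions (2 symbol, 0 ε)
  (xx)+ : 5 transitions (2 symbol, 3 ε)
  y | (xx)+ | x | z : 16 transitions (5 symbol, 11 ε)

16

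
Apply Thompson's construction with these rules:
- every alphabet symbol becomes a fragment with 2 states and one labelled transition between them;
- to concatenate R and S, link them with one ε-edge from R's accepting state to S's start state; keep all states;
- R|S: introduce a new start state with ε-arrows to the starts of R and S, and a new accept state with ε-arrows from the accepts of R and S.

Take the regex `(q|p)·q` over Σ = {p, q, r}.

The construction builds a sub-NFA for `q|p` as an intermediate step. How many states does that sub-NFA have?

Fragment for `q|p`:
Each of the 2 symbol leaves contributes a 2-state fragment.
  q|p → 6 states

6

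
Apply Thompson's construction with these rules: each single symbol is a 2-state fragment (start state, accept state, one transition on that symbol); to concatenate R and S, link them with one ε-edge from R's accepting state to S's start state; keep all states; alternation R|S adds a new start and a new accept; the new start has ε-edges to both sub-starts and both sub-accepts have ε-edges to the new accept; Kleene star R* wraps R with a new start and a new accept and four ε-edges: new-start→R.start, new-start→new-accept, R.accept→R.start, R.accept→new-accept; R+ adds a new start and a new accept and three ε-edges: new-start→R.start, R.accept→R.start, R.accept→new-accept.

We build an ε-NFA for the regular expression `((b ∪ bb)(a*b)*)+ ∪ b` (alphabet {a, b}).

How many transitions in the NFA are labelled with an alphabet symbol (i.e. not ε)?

6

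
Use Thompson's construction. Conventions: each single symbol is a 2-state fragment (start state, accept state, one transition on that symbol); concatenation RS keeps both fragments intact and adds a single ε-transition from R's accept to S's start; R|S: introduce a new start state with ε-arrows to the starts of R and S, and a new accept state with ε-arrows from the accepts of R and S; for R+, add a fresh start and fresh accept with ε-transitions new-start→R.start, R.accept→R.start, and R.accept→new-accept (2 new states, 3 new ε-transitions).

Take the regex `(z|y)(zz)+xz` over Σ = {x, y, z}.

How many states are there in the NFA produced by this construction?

By structural recursion:
Each of the 6 symbol leaves contributes a 2-state fragment.
  z|y : 6 states
  zz : 4 states
  (zz)+ : 6 states
  (z|y)(zz)+xz : 16 states

16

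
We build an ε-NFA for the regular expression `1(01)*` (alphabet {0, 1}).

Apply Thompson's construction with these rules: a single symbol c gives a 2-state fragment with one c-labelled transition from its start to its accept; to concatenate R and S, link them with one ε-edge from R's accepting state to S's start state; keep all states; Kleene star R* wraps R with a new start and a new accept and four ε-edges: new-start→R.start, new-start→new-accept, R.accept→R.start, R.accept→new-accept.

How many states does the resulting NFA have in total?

8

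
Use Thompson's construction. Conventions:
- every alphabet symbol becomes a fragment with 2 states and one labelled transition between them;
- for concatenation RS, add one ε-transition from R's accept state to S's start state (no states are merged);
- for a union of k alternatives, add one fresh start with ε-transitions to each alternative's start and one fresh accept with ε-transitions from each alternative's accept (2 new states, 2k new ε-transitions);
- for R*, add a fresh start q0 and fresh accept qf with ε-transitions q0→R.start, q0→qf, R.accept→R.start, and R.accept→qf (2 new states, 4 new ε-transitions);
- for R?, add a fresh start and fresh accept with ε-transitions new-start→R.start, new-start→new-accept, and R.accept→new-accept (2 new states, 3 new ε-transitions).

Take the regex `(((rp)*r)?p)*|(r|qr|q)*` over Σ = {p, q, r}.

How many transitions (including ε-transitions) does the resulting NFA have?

37

Bottom-up over the parse tree:
Each of the 8 symbol leaves contributes 1 transition (1 symbol, 0 ε).
  rp → 3 transitions (2 symbol, 1 ε)
  (rp)* → 7 transitions (2 symbol, 5 ε)
  (rp)*r → 9 transitions (3 symbol, 6 ε)
  ((rp)*r)? → 12 transitions (3 symbol, 9 ε)
  ((rp)*r)?p → 14 transitions (4 symbol, 10 ε)
  (((rp)*r)?p)* → 18 transitions (4 symbol, 14 ε)
  qr → 3 transitions (2 symbol, 1 ε)
  r|qr|q → 11 transitions (4 symbol, 7 ε)
  (r|qr|q)* → 15 transitions (4 symbol, 11 ε)
  (((rp)*r)?p)*|(r|qr|q)* → 37 transitions (8 symbol, 29 ε)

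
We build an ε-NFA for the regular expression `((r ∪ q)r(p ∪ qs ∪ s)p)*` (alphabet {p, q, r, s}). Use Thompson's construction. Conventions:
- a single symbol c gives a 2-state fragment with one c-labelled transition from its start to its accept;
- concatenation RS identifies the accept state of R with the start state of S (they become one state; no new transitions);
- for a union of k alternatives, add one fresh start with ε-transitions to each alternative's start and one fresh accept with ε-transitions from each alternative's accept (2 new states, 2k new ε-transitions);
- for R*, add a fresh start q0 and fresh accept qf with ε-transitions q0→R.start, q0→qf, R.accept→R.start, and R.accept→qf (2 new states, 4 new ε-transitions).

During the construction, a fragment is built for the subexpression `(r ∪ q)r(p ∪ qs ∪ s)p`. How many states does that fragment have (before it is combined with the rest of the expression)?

16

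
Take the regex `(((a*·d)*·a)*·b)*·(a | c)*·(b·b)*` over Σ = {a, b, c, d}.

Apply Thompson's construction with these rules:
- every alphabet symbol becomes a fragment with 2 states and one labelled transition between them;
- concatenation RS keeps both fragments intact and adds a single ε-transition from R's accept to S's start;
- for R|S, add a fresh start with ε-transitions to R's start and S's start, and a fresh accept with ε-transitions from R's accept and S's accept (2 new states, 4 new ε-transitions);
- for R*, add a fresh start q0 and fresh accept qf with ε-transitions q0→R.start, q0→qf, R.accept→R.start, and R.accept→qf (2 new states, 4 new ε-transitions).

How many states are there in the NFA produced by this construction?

Recursing over subexpressions:
Each of the 8 symbol leaves contributes a 2-state fragment.
  a* → 4 states
  a*·d → 6 states
  (a*·d)* → 8 states
  (a*·d)*·a → 10 states
  ((a*·d)*·a)* → 12 states
  ((a*·d)*·a)*·b → 14 states
  (((a*·d)*·a)*·b)* → 16 states
  a | c → 6 states
  (a | c)* → 8 states
  b·b → 4 states
  (b·b)* → 6 states
  (((a*·d)*·a)*·b)*·(a | c)*·(b·b)* → 30 states

30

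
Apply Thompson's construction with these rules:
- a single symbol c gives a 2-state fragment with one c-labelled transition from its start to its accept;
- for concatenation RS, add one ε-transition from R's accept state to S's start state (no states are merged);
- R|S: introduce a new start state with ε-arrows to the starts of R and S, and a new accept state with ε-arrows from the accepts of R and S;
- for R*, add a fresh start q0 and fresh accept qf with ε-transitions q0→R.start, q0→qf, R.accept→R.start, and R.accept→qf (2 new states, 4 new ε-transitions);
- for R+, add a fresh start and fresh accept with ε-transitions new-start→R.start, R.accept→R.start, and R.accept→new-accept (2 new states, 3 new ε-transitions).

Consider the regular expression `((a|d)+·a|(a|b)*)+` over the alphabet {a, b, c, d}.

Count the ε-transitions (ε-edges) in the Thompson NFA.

Per subexpression:
Each of the 5 symbol leaves contributes 0 ε-transitions.
  a|d : 4 ε-transitions
  (a|d)+ : 7 ε-transitions
  (a|d)+·a : 8 ε-transitions
  a|b : 4 ε-transitions
  (a|b)* : 8 ε-transitions
  (a|d)+·a|(a|b)* : 20 ε-transitions
  ((a|d)+·a|(a|b)*)+ : 23 ε-transitions

23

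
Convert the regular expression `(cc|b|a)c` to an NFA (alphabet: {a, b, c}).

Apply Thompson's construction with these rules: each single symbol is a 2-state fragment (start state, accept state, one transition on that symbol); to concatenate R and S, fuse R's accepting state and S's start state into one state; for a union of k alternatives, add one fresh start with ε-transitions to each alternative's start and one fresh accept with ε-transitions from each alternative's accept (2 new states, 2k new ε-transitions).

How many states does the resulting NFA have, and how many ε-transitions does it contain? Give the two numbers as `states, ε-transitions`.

10, 6

Recursing over subexpressions:
Each of the 5 symbol leaves contributes 2 states and 0 ε-transitions.
  cc : 3 states, 0 ε-transitions
  cc|b|a : 9 states, 6 ε-transitions
  (cc|b|a)c : 10 states, 6 ε-transitions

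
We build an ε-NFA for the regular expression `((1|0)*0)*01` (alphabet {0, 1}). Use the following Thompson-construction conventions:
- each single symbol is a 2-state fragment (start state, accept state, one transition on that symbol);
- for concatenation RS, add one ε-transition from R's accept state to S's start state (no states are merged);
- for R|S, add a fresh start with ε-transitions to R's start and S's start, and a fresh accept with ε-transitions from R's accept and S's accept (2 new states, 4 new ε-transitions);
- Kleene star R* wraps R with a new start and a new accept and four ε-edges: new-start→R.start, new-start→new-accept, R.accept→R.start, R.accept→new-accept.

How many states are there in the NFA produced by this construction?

16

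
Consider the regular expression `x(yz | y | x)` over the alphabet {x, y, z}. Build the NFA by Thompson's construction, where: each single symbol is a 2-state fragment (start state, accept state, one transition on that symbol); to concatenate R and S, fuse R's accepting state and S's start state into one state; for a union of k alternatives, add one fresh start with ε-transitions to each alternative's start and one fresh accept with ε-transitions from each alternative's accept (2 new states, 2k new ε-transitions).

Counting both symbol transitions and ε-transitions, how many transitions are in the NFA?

11

Recursing over subexpressions:
Each of the 5 symbol leaves contributes 1 transition (1 symbol, 0 ε).
  yz — 2 transitions (2 symbol, 0 ε)
  yz | y | x — 10 transitions (4 symbol, 6 ε)
  x(yz | y | x) — 11 transitions (5 symbol, 6 ε)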